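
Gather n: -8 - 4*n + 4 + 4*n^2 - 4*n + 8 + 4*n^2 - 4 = 8*n^2 - 8*n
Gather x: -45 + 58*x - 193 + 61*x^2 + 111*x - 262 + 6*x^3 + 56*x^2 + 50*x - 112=6*x^3 + 117*x^2 + 219*x - 612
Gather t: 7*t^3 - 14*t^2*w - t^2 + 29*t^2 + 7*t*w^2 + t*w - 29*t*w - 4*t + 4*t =7*t^3 + t^2*(28 - 14*w) + t*(7*w^2 - 28*w)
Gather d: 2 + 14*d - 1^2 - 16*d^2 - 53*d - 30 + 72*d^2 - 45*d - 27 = 56*d^2 - 84*d - 56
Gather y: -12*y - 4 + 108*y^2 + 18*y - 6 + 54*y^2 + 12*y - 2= 162*y^2 + 18*y - 12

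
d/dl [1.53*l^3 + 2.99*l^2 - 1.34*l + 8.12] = 4.59*l^2 + 5.98*l - 1.34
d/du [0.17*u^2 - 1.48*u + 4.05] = 0.34*u - 1.48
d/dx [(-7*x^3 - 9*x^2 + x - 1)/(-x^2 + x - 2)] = (7*x^4 - 14*x^3 + 34*x^2 + 34*x - 1)/(x^4 - 2*x^3 + 5*x^2 - 4*x + 4)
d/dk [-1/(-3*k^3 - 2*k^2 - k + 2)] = (-9*k^2 - 4*k - 1)/(3*k^3 + 2*k^2 + k - 2)^2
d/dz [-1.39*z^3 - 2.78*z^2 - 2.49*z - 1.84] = -4.17*z^2 - 5.56*z - 2.49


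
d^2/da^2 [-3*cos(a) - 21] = 3*cos(a)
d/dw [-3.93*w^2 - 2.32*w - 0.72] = -7.86*w - 2.32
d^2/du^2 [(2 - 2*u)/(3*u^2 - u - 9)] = 4*((u - 1)*(6*u - 1)^2 + (9*u - 4)*(-3*u^2 + u + 9))/(-3*u^2 + u + 9)^3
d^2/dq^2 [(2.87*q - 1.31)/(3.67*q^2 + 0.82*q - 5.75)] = ((4.9086 - 63.1974*q)*(3.67*q^2 + 0.82*q - 5.75) + (2.87*q - 1.31)*(7.34*q + 0.82)*(14.68*q + 1.64))/(3.67*q^2 + 0.82*q - 5.75)^3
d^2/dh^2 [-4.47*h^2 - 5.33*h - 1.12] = -8.94000000000000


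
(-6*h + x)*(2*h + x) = -12*h^2 - 4*h*x + x^2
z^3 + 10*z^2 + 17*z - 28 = (z - 1)*(z + 4)*(z + 7)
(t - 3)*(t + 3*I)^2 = t^3 - 3*t^2 + 6*I*t^2 - 9*t - 18*I*t + 27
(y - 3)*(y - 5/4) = y^2 - 17*y/4 + 15/4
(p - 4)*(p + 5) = p^2 + p - 20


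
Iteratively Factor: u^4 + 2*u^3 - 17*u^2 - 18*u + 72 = (u + 4)*(u^3 - 2*u^2 - 9*u + 18) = (u - 3)*(u + 4)*(u^2 + u - 6) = (u - 3)*(u - 2)*(u + 4)*(u + 3)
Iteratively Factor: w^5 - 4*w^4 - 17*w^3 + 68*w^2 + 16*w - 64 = (w - 4)*(w^4 - 17*w^2 + 16) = (w - 4)*(w + 1)*(w^3 - w^2 - 16*w + 16) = (w - 4)^2*(w + 1)*(w^2 + 3*w - 4) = (w - 4)^2*(w + 1)*(w + 4)*(w - 1)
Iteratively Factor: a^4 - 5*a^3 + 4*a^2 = (a)*(a^3 - 5*a^2 + 4*a) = a^2*(a^2 - 5*a + 4) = a^2*(a - 4)*(a - 1)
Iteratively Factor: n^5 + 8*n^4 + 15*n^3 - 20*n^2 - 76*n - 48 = (n + 3)*(n^4 + 5*n^3 - 20*n - 16) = (n - 2)*(n + 3)*(n^3 + 7*n^2 + 14*n + 8) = (n - 2)*(n + 2)*(n + 3)*(n^2 + 5*n + 4) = (n - 2)*(n + 1)*(n + 2)*(n + 3)*(n + 4)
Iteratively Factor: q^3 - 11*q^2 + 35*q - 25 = (q - 1)*(q^2 - 10*q + 25) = (q - 5)*(q - 1)*(q - 5)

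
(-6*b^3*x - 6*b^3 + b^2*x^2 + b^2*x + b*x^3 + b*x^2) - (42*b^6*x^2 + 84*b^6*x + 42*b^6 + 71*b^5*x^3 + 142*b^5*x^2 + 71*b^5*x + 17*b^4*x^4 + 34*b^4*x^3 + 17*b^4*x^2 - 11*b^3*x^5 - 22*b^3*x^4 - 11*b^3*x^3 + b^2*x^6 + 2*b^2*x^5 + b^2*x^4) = -42*b^6*x^2 - 84*b^6*x - 42*b^6 - 71*b^5*x^3 - 142*b^5*x^2 - 71*b^5*x - 17*b^4*x^4 - 34*b^4*x^3 - 17*b^4*x^2 + 11*b^3*x^5 + 22*b^3*x^4 + 11*b^3*x^3 - 6*b^3*x - 6*b^3 - b^2*x^6 - 2*b^2*x^5 - b^2*x^4 + b^2*x^2 + b^2*x + b*x^3 + b*x^2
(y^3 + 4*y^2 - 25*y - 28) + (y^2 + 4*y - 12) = y^3 + 5*y^2 - 21*y - 40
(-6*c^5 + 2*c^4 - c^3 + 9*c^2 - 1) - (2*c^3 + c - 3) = -6*c^5 + 2*c^4 - 3*c^3 + 9*c^2 - c + 2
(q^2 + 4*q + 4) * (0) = 0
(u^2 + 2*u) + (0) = u^2 + 2*u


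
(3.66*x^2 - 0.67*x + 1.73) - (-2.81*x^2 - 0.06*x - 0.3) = 6.47*x^2 - 0.61*x + 2.03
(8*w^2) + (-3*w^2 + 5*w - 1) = 5*w^2 + 5*w - 1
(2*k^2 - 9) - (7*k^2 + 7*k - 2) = -5*k^2 - 7*k - 7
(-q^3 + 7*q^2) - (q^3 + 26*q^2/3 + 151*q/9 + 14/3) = -2*q^3 - 5*q^2/3 - 151*q/9 - 14/3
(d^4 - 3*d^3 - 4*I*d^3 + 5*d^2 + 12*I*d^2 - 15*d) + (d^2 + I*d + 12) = d^4 - 3*d^3 - 4*I*d^3 + 6*d^2 + 12*I*d^2 - 15*d + I*d + 12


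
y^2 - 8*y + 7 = (y - 7)*(y - 1)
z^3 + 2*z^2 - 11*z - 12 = (z - 3)*(z + 1)*(z + 4)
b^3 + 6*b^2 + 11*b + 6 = (b + 1)*(b + 2)*(b + 3)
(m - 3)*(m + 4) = m^2 + m - 12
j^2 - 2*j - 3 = (j - 3)*(j + 1)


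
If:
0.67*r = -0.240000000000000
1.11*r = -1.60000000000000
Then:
No Solution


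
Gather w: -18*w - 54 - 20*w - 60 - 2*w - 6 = -40*w - 120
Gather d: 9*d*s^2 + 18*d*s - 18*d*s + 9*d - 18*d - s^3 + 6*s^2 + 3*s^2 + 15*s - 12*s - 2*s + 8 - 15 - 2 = d*(9*s^2 - 9) - s^3 + 9*s^2 + s - 9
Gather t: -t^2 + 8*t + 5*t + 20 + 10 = -t^2 + 13*t + 30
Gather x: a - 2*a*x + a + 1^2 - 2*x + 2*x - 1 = -2*a*x + 2*a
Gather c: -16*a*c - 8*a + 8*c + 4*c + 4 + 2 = -8*a + c*(12 - 16*a) + 6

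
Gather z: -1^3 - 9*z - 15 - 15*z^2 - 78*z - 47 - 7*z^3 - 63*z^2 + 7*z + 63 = -7*z^3 - 78*z^2 - 80*z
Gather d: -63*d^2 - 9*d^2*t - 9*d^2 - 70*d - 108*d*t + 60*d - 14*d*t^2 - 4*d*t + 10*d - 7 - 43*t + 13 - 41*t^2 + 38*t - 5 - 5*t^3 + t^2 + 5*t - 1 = d^2*(-9*t - 72) + d*(-14*t^2 - 112*t) - 5*t^3 - 40*t^2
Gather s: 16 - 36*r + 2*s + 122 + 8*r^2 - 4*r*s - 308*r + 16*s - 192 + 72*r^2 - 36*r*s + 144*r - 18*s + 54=80*r^2 - 40*r*s - 200*r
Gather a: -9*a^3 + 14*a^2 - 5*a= -9*a^3 + 14*a^2 - 5*a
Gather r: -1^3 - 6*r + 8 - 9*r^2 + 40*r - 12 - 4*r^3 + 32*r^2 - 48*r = -4*r^3 + 23*r^2 - 14*r - 5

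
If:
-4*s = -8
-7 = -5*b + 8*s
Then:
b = 23/5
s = 2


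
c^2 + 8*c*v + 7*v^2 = (c + v)*(c + 7*v)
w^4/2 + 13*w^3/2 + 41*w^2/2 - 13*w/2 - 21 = (w/2 + 1/2)*(w - 1)*(w + 6)*(w + 7)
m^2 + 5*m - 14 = (m - 2)*(m + 7)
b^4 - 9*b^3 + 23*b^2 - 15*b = b*(b - 5)*(b - 3)*(b - 1)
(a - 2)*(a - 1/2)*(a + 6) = a^3 + 7*a^2/2 - 14*a + 6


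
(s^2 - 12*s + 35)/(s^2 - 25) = (s - 7)/(s + 5)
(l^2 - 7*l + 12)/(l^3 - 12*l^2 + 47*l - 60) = 1/(l - 5)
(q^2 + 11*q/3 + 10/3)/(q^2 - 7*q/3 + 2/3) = (3*q^2 + 11*q + 10)/(3*q^2 - 7*q + 2)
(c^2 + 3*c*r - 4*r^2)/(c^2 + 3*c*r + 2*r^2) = (c^2 + 3*c*r - 4*r^2)/(c^2 + 3*c*r + 2*r^2)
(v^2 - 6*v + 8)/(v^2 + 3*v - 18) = (v^2 - 6*v + 8)/(v^2 + 3*v - 18)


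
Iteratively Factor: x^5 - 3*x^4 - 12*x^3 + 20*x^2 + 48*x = (x)*(x^4 - 3*x^3 - 12*x^2 + 20*x + 48) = x*(x + 2)*(x^3 - 5*x^2 - 2*x + 24) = x*(x - 3)*(x + 2)*(x^2 - 2*x - 8) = x*(x - 3)*(x + 2)^2*(x - 4)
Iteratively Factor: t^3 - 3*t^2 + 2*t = (t)*(t^2 - 3*t + 2) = t*(t - 1)*(t - 2)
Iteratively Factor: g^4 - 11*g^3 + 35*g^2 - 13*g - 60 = (g - 3)*(g^3 - 8*g^2 + 11*g + 20) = (g - 5)*(g - 3)*(g^2 - 3*g - 4) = (g - 5)*(g - 4)*(g - 3)*(g + 1)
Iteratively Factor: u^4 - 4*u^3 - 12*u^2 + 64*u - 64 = (u - 4)*(u^3 - 12*u + 16) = (u - 4)*(u + 4)*(u^2 - 4*u + 4) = (u - 4)*(u - 2)*(u + 4)*(u - 2)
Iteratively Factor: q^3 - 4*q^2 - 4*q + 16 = (q + 2)*(q^2 - 6*q + 8) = (q - 4)*(q + 2)*(q - 2)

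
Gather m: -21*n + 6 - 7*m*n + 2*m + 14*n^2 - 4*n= m*(2 - 7*n) + 14*n^2 - 25*n + 6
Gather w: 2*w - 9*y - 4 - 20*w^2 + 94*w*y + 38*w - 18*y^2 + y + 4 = -20*w^2 + w*(94*y + 40) - 18*y^2 - 8*y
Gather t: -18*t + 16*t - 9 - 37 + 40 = -2*t - 6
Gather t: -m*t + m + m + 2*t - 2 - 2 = 2*m + t*(2 - m) - 4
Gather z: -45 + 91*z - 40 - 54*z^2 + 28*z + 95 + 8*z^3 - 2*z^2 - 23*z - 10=8*z^3 - 56*z^2 + 96*z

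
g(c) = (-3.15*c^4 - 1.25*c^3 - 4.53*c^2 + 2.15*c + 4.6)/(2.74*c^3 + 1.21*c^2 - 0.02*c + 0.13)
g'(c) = (-8.22*c^2 - 2.42*c + 0.02)*(-3.15*c^4 - 1.25*c^3 - 4.53*c^2 + 2.15*c + 4.6)/(2.74*c^3 + 1.21*c^2 - 0.02*c + 0.13)^2 + (-12.6*c^3 - 3.75*c^2 - 9.06*c + 2.15)/(2.74*c^3 + 1.21*c^2 - 0.02*c + 0.13)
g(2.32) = -2.98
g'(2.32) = -1.17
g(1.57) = -1.99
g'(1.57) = -1.63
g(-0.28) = 21.44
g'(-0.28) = 34.11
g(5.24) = -6.23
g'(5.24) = -1.11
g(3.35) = -4.14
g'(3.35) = -1.10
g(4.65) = -5.57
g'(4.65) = -1.11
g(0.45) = 7.16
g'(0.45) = -38.01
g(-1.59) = 3.26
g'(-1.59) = -0.34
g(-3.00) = 4.20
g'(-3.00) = -0.89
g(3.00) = -3.75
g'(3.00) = -1.11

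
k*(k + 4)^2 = k^3 + 8*k^2 + 16*k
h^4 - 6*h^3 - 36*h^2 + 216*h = h*(h - 6)^2*(h + 6)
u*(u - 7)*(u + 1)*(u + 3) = u^4 - 3*u^3 - 25*u^2 - 21*u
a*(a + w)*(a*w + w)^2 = a^4*w^2 + a^3*w^3 + 2*a^3*w^2 + 2*a^2*w^3 + a^2*w^2 + a*w^3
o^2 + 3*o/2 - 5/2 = (o - 1)*(o + 5/2)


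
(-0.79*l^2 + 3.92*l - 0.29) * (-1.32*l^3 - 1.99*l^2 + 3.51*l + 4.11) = 1.0428*l^5 - 3.6023*l^4 - 10.1909*l^3 + 11.0894*l^2 + 15.0933*l - 1.1919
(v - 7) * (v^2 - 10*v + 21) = v^3 - 17*v^2 + 91*v - 147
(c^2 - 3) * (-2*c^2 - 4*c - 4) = -2*c^4 - 4*c^3 + 2*c^2 + 12*c + 12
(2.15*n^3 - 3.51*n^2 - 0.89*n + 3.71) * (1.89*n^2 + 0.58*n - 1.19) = 4.0635*n^5 - 5.3869*n^4 - 6.2764*n^3 + 10.6726*n^2 + 3.2109*n - 4.4149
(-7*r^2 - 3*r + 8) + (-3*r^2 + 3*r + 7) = 15 - 10*r^2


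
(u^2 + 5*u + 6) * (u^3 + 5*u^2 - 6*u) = u^5 + 10*u^4 + 25*u^3 - 36*u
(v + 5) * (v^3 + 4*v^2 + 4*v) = v^4 + 9*v^3 + 24*v^2 + 20*v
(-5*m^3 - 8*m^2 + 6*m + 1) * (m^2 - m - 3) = -5*m^5 - 3*m^4 + 29*m^3 + 19*m^2 - 19*m - 3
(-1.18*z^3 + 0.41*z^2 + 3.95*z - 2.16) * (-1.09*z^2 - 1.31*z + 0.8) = 1.2862*z^5 + 1.0989*z^4 - 5.7866*z^3 - 2.4921*z^2 + 5.9896*z - 1.728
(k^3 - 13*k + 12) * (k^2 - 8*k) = k^5 - 8*k^4 - 13*k^3 + 116*k^2 - 96*k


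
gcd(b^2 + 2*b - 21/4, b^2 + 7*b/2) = b + 7/2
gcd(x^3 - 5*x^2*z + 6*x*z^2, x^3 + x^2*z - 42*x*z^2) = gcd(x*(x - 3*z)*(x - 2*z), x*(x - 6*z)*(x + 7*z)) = x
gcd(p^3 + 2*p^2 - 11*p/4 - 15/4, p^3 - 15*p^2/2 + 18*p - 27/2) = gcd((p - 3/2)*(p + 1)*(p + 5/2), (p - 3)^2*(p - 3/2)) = p - 3/2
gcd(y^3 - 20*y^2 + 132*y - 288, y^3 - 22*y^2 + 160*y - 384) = y^2 - 14*y + 48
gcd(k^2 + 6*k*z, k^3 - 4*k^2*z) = k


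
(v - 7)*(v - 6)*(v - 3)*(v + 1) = v^4 - 15*v^3 + 65*v^2 - 45*v - 126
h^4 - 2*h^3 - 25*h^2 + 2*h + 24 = (h - 6)*(h - 1)*(h + 1)*(h + 4)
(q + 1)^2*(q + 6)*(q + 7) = q^4 + 15*q^3 + 69*q^2 + 97*q + 42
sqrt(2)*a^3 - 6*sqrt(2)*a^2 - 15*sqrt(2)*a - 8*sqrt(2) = (a - 8)*(a + 1)*(sqrt(2)*a + sqrt(2))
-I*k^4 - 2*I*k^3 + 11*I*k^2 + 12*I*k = k*(k - 3)*(k + 4)*(-I*k - I)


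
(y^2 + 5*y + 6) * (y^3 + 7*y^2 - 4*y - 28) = y^5 + 12*y^4 + 37*y^3 - 6*y^2 - 164*y - 168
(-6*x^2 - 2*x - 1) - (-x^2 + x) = -5*x^2 - 3*x - 1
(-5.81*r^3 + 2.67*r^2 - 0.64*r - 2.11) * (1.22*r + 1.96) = -7.0882*r^4 - 8.1302*r^3 + 4.4524*r^2 - 3.8286*r - 4.1356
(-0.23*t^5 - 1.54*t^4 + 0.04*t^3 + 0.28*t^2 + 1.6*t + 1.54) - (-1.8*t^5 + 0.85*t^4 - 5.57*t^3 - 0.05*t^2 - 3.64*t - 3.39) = 1.57*t^5 - 2.39*t^4 + 5.61*t^3 + 0.33*t^2 + 5.24*t + 4.93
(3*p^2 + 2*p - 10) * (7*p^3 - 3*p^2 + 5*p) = 21*p^5 + 5*p^4 - 61*p^3 + 40*p^2 - 50*p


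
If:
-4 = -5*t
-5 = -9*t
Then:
No Solution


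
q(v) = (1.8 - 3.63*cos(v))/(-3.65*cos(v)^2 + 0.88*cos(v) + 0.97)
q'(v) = (1.8 - 3.63*cos(v))*(-7.3*sin(v)*cos(v) + 0.88*sin(v))/(-3.65*cos(v)^2 + 0.88*cos(v) + 0.97)^2 + 3.63*sin(v)/(-3.65*cos(v)^2 + 0.88*cos(v) + 0.97)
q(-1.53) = 1.65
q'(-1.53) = -4.59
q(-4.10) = -5.24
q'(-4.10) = 25.33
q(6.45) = 1.04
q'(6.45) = 0.29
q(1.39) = 1.14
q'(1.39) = 3.06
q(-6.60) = 1.11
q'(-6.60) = -0.64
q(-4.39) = 9.08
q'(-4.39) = 95.29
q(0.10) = 1.02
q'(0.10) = 0.16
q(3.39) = -1.61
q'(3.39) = -0.68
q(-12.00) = 1.42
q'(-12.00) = 2.36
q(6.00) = 1.09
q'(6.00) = -0.55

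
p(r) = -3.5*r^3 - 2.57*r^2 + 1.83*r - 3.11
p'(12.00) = -1571.85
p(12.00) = -6399.23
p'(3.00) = -108.09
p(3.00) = -115.25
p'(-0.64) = 0.82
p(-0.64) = -4.42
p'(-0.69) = 0.38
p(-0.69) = -4.45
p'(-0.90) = -2.05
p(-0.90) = -4.29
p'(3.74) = -164.26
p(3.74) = -215.31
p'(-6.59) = -420.29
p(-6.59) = 874.89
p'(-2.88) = -70.46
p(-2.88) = 53.91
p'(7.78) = -673.71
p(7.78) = -1792.62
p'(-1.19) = -6.92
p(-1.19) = -3.03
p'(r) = -10.5*r^2 - 5.14*r + 1.83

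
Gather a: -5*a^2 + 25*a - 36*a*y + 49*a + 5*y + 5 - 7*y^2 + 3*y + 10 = -5*a^2 + a*(74 - 36*y) - 7*y^2 + 8*y + 15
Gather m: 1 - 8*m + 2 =3 - 8*m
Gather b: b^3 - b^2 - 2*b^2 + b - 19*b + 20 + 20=b^3 - 3*b^2 - 18*b + 40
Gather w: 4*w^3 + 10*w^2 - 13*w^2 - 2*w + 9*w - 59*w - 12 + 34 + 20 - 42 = 4*w^3 - 3*w^2 - 52*w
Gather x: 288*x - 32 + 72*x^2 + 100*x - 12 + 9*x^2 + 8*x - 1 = 81*x^2 + 396*x - 45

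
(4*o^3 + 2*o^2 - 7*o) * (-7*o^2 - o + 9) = -28*o^5 - 18*o^4 + 83*o^3 + 25*o^2 - 63*o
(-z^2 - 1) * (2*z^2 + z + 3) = -2*z^4 - z^3 - 5*z^2 - z - 3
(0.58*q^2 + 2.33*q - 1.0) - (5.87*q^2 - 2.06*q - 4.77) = -5.29*q^2 + 4.39*q + 3.77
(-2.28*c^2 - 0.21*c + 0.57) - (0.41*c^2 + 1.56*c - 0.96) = -2.69*c^2 - 1.77*c + 1.53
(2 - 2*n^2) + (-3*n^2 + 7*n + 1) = -5*n^2 + 7*n + 3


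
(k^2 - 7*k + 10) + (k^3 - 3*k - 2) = k^3 + k^2 - 10*k + 8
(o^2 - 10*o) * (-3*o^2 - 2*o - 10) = -3*o^4 + 28*o^3 + 10*o^2 + 100*o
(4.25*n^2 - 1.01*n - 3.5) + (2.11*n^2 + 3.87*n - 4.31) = 6.36*n^2 + 2.86*n - 7.81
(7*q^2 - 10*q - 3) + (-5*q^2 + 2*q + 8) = 2*q^2 - 8*q + 5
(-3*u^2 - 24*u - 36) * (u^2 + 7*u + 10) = -3*u^4 - 45*u^3 - 234*u^2 - 492*u - 360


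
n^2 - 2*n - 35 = (n - 7)*(n + 5)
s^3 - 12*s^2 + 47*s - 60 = (s - 5)*(s - 4)*(s - 3)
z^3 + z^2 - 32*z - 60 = (z - 6)*(z + 2)*(z + 5)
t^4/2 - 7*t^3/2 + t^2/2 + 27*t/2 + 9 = (t/2 + 1/2)*(t - 6)*(t - 3)*(t + 1)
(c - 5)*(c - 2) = c^2 - 7*c + 10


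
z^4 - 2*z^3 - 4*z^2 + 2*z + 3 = (z - 3)*(z - 1)*(z + 1)^2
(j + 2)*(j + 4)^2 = j^3 + 10*j^2 + 32*j + 32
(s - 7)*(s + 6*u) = s^2 + 6*s*u - 7*s - 42*u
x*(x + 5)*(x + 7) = x^3 + 12*x^2 + 35*x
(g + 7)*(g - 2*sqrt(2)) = g^2 - 2*sqrt(2)*g + 7*g - 14*sqrt(2)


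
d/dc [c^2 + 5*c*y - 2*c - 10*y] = 2*c + 5*y - 2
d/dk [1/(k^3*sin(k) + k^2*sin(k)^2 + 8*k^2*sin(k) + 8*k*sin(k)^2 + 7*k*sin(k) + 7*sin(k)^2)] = (-k^3*cos(k) - 3*k^2*sin(k) - k^2*sin(2*k) - 8*k^2*cos(k) - 2*k*sin(k)^2 - 16*k*sin(k) - 8*k*sin(2*k) - 7*k*cos(k) - 8*sin(k)^2 - 7*sin(k) - 7*sin(2*k))/((k + 1)^2*(k + 7)^2*(k + sin(k))^2*sin(k)^2)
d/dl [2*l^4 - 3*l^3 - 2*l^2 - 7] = l*(8*l^2 - 9*l - 4)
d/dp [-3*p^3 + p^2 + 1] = p*(2 - 9*p)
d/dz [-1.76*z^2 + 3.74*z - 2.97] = 3.74 - 3.52*z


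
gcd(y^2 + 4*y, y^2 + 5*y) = y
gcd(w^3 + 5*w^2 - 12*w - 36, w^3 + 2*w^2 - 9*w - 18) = w^2 - w - 6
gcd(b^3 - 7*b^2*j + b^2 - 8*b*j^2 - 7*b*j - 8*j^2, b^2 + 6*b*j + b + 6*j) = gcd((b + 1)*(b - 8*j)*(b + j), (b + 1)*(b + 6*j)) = b + 1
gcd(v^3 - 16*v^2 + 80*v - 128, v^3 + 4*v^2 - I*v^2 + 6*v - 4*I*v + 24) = 1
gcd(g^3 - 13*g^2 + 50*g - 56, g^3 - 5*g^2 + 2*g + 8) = g^2 - 6*g + 8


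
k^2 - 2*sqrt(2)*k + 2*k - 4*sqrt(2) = (k + 2)*(k - 2*sqrt(2))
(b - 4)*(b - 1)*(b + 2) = b^3 - 3*b^2 - 6*b + 8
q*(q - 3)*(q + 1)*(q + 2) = q^4 - 7*q^2 - 6*q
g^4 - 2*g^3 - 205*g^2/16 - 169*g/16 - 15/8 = (g - 5)*(g + 1/4)*(g + 3/4)*(g + 2)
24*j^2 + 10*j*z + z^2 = (4*j + z)*(6*j + z)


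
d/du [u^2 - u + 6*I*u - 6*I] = 2*u - 1 + 6*I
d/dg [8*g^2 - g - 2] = 16*g - 1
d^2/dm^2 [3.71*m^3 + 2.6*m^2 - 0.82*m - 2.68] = 22.26*m + 5.2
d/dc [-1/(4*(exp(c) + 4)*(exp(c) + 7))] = (2*exp(c) + 11)*exp(c)/(4*(exp(c) + 4)^2*(exp(c) + 7)^2)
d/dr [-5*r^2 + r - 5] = 1 - 10*r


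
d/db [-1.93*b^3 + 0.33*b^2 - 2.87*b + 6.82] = -5.79*b^2 + 0.66*b - 2.87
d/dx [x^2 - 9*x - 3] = 2*x - 9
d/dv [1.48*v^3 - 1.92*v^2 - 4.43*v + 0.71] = 4.44*v^2 - 3.84*v - 4.43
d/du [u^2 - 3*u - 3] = 2*u - 3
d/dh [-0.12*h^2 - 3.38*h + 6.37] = -0.24*h - 3.38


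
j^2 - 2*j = j*(j - 2)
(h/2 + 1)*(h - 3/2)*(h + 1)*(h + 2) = h^4/2 + 7*h^3/4 + h^2/4 - 4*h - 3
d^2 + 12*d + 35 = (d + 5)*(d + 7)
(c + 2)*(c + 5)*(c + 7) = c^3 + 14*c^2 + 59*c + 70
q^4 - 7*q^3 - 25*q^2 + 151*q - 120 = (q - 8)*(q - 3)*(q - 1)*(q + 5)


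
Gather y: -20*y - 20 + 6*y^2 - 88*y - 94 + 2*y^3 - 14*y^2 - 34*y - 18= 2*y^3 - 8*y^2 - 142*y - 132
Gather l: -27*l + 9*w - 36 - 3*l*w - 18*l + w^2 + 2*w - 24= l*(-3*w - 45) + w^2 + 11*w - 60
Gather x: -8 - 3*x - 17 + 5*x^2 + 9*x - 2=5*x^2 + 6*x - 27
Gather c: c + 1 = c + 1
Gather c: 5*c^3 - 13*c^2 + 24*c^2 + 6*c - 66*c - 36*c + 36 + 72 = 5*c^3 + 11*c^2 - 96*c + 108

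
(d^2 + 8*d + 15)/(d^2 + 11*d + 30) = (d + 3)/(d + 6)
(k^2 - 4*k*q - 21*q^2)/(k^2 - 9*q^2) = (-k + 7*q)/(-k + 3*q)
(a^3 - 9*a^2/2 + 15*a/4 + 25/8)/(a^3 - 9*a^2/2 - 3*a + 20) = (a^2 - 2*a - 5/4)/(a^2 - 2*a - 8)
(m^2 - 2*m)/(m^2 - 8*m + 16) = m*(m - 2)/(m^2 - 8*m + 16)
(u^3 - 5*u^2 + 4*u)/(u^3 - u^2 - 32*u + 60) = u*(u^2 - 5*u + 4)/(u^3 - u^2 - 32*u + 60)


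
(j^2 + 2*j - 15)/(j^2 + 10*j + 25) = (j - 3)/(j + 5)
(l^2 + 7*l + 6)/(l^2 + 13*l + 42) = (l + 1)/(l + 7)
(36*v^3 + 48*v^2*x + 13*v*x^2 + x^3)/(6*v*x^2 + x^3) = 6*v^2/x^2 + 7*v/x + 1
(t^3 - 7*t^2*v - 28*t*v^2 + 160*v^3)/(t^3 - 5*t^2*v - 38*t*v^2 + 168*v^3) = (t^2 - 3*t*v - 40*v^2)/(t^2 - t*v - 42*v^2)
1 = 1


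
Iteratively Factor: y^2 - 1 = (y - 1)*(y + 1)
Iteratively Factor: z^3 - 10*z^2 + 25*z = (z - 5)*(z^2 - 5*z) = z*(z - 5)*(z - 5)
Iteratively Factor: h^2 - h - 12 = (h + 3)*(h - 4)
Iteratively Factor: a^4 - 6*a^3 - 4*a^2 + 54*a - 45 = (a - 3)*(a^3 - 3*a^2 - 13*a + 15) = (a - 3)*(a + 3)*(a^2 - 6*a + 5) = (a - 5)*(a - 3)*(a + 3)*(a - 1)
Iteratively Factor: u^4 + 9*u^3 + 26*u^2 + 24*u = (u + 4)*(u^3 + 5*u^2 + 6*u) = (u + 2)*(u + 4)*(u^2 + 3*u) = u*(u + 2)*(u + 4)*(u + 3)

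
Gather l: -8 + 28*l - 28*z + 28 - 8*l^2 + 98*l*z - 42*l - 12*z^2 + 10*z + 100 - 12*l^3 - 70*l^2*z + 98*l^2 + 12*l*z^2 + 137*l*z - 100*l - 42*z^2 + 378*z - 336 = -12*l^3 + l^2*(90 - 70*z) + l*(12*z^2 + 235*z - 114) - 54*z^2 + 360*z - 216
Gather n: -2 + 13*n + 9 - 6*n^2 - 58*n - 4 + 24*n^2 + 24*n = 18*n^2 - 21*n + 3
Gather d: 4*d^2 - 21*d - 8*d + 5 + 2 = 4*d^2 - 29*d + 7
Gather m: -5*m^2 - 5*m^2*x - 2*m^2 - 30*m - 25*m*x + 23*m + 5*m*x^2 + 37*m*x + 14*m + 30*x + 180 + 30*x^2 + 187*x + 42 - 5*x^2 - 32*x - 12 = m^2*(-5*x - 7) + m*(5*x^2 + 12*x + 7) + 25*x^2 + 185*x + 210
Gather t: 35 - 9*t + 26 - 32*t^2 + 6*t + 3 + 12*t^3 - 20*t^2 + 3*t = 12*t^3 - 52*t^2 + 64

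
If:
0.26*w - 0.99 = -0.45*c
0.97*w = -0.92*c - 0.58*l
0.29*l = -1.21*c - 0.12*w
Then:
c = 1.01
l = -5.05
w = 2.07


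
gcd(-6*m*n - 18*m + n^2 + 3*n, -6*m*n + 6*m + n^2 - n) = 6*m - n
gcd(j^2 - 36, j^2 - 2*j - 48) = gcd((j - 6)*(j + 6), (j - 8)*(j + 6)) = j + 6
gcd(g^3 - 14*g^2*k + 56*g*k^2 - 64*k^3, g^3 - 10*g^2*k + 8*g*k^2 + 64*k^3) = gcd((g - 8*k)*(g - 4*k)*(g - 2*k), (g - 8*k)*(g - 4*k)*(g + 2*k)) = g^2 - 12*g*k + 32*k^2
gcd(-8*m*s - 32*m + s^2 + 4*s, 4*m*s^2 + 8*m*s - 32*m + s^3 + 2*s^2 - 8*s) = s + 4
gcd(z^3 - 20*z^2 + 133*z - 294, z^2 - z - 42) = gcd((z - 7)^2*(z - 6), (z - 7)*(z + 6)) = z - 7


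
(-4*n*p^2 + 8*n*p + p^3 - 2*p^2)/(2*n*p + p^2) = (-4*n*p + 8*n + p^2 - 2*p)/(2*n + p)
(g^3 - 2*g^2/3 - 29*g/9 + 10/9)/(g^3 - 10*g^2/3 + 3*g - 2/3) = (g + 5/3)/(g - 1)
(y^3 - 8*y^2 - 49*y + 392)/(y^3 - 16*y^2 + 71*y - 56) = (y + 7)/(y - 1)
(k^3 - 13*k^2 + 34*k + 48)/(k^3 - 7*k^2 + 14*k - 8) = (k^3 - 13*k^2 + 34*k + 48)/(k^3 - 7*k^2 + 14*k - 8)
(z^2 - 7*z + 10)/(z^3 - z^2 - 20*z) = (z - 2)/(z*(z + 4))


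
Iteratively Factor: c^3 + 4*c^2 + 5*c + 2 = (c + 1)*(c^2 + 3*c + 2) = (c + 1)*(c + 2)*(c + 1)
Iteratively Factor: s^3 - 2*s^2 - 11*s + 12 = (s - 1)*(s^2 - s - 12) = (s - 4)*(s - 1)*(s + 3)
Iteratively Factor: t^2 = (t)*(t)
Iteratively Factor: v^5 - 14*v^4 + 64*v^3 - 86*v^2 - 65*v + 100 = (v - 1)*(v^4 - 13*v^3 + 51*v^2 - 35*v - 100) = (v - 5)*(v - 1)*(v^3 - 8*v^2 + 11*v + 20) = (v - 5)^2*(v - 1)*(v^2 - 3*v - 4) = (v - 5)^2*(v - 1)*(v + 1)*(v - 4)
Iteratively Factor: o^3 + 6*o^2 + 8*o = (o)*(o^2 + 6*o + 8) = o*(o + 2)*(o + 4)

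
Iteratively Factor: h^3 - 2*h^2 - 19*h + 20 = (h - 1)*(h^2 - h - 20) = (h - 1)*(h + 4)*(h - 5)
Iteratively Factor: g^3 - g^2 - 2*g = (g)*(g^2 - g - 2) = g*(g + 1)*(g - 2)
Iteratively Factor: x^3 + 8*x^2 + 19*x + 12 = (x + 1)*(x^2 + 7*x + 12) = (x + 1)*(x + 3)*(x + 4)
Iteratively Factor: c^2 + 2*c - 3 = (c + 3)*(c - 1)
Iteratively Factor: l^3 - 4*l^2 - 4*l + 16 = (l - 4)*(l^2 - 4) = (l - 4)*(l - 2)*(l + 2)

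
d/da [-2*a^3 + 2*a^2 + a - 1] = -6*a^2 + 4*a + 1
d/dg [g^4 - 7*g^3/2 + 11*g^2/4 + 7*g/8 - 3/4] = 4*g^3 - 21*g^2/2 + 11*g/2 + 7/8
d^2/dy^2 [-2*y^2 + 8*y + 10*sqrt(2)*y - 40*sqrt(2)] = -4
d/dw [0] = 0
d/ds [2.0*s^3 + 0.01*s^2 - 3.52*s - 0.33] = 6.0*s^2 + 0.02*s - 3.52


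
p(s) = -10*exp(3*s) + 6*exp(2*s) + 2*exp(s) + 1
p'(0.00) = -16.00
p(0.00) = -1.00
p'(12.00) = -129336628543664789.11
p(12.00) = -43112156536093662.63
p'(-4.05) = 0.04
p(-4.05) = 1.04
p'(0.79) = -258.26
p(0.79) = -72.44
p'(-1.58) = 0.66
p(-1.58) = 1.58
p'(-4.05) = 0.04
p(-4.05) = 1.04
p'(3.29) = -571540.01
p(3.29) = -189035.47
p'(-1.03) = 0.88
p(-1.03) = 2.02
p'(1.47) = -2232.40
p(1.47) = -699.50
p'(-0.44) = -1.75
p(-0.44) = 2.11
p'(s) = -30*exp(3*s) + 12*exp(2*s) + 2*exp(s)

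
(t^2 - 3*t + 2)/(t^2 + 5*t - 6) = (t - 2)/(t + 6)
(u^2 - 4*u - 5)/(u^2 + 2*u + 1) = (u - 5)/(u + 1)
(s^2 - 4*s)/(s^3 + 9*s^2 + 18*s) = (s - 4)/(s^2 + 9*s + 18)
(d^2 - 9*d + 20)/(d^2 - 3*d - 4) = (d - 5)/(d + 1)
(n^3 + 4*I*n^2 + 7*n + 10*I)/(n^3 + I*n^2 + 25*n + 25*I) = (n - 2*I)/(n - 5*I)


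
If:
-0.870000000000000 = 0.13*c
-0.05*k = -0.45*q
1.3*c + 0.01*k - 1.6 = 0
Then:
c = -6.69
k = 1030.00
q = 114.44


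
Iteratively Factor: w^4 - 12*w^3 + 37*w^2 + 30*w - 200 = (w - 5)*(w^3 - 7*w^2 + 2*w + 40) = (w - 5)*(w + 2)*(w^2 - 9*w + 20) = (w - 5)*(w - 4)*(w + 2)*(w - 5)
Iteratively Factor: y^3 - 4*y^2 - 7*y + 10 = (y + 2)*(y^2 - 6*y + 5) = (y - 5)*(y + 2)*(y - 1)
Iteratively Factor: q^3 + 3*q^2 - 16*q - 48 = (q + 3)*(q^2 - 16) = (q - 4)*(q + 3)*(q + 4)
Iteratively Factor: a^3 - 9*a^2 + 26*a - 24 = (a - 3)*(a^2 - 6*a + 8) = (a - 4)*(a - 3)*(a - 2)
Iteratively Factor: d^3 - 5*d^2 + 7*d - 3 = (d - 1)*(d^2 - 4*d + 3) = (d - 3)*(d - 1)*(d - 1)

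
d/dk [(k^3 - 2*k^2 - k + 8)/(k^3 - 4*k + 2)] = 2*(k^4 - 3*k^3 - 5*k^2 - 4*k + 15)/(k^6 - 8*k^4 + 4*k^3 + 16*k^2 - 16*k + 4)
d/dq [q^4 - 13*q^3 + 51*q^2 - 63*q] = 4*q^3 - 39*q^2 + 102*q - 63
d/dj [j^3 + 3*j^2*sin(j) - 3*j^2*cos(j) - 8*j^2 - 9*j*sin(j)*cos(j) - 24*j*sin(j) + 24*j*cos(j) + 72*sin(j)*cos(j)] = 3*sqrt(2)*j^2*sin(j + pi/4) + 3*j^2 - 18*j*sin(j) - 30*j*cos(j) - 9*j*cos(2*j) - 16*j - 9*sin(2*j)/2 + 72*cos(2*j) + 24*sqrt(2)*cos(j + pi/4)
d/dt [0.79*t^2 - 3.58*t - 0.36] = 1.58*t - 3.58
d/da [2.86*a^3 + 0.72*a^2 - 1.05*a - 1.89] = 8.58*a^2 + 1.44*a - 1.05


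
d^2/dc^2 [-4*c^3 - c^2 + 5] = -24*c - 2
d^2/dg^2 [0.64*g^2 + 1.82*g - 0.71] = 1.28000000000000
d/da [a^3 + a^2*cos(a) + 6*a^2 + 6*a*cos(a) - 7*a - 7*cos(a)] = -a^2*sin(a) + 3*a^2 - 6*a*sin(a) + 2*a*cos(a) + 12*a + 7*sin(a) + 6*cos(a) - 7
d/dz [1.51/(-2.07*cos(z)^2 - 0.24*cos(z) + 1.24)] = -(6.2514*cos(z) + 0.3624)*sin(z)/(2.07*cos(z)^2 + 0.24*cos(z) - 1.24)^2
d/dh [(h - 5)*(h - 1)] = 2*h - 6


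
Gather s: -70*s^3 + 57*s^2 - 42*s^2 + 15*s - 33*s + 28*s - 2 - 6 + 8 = -70*s^3 + 15*s^2 + 10*s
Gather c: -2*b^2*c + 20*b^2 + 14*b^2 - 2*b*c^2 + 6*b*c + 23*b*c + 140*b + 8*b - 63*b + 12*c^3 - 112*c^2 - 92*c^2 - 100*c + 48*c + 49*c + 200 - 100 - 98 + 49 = 34*b^2 + 85*b + 12*c^3 + c^2*(-2*b - 204) + c*(-2*b^2 + 29*b - 3) + 51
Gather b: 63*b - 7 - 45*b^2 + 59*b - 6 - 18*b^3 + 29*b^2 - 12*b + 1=-18*b^3 - 16*b^2 + 110*b - 12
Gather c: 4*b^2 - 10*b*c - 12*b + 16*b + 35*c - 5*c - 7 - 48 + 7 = 4*b^2 + 4*b + c*(30 - 10*b) - 48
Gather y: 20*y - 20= 20*y - 20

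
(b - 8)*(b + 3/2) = b^2 - 13*b/2 - 12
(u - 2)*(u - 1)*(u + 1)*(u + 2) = u^4 - 5*u^2 + 4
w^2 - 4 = (w - 2)*(w + 2)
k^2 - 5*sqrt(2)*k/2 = k*(k - 5*sqrt(2)/2)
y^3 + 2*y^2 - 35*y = y*(y - 5)*(y + 7)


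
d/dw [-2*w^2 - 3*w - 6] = -4*w - 3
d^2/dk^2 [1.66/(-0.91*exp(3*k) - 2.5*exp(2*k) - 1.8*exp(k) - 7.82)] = (-1.66*(2.73*exp(2*k) + 5.0*exp(k) + 1.8)*(5.46*exp(2*k) + 10.0*exp(k) + 3.6)*exp(k) + (13.5954*exp(2*k) + 16.6*exp(k) + 2.988)*(0.91*exp(3*k) + 2.5*exp(2*k) + 1.8*exp(k) + 7.82))*exp(k)/(0.91*exp(3*k) + 2.5*exp(2*k) + 1.8*exp(k) + 7.82)^3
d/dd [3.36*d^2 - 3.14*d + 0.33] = 6.72*d - 3.14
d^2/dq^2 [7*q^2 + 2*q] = 14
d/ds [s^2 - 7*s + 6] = 2*s - 7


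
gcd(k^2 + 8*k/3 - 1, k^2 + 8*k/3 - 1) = k^2 + 8*k/3 - 1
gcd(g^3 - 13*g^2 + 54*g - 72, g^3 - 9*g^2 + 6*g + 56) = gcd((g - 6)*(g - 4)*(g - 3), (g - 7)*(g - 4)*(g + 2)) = g - 4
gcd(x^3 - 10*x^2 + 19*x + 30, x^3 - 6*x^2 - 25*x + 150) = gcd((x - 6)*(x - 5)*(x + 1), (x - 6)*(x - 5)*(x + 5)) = x^2 - 11*x + 30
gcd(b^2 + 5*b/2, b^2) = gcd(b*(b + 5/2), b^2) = b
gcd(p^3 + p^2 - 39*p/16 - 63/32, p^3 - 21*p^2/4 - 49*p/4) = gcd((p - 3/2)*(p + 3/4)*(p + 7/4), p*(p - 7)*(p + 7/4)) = p + 7/4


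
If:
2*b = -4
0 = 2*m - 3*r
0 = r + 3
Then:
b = -2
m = -9/2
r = -3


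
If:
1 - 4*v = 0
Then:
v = 1/4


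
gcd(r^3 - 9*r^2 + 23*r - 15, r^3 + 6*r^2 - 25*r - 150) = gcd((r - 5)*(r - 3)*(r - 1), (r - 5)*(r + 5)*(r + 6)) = r - 5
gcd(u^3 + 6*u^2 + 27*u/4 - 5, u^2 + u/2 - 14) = u + 4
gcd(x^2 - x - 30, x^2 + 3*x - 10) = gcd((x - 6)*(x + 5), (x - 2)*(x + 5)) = x + 5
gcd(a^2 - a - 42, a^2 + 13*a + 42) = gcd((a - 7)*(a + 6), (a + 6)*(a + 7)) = a + 6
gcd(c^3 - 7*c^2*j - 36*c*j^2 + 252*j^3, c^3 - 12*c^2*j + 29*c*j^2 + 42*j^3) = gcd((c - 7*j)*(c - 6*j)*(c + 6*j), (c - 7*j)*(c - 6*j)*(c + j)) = c^2 - 13*c*j + 42*j^2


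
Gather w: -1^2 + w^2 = w^2 - 1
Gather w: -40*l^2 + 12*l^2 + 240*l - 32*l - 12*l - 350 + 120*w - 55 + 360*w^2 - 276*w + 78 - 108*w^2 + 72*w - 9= -28*l^2 + 196*l + 252*w^2 - 84*w - 336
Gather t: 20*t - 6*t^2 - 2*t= -6*t^2 + 18*t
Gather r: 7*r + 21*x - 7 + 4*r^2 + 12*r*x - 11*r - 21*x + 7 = 4*r^2 + r*(12*x - 4)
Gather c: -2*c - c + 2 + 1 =3 - 3*c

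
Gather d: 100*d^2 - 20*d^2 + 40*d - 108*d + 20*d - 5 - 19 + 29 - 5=80*d^2 - 48*d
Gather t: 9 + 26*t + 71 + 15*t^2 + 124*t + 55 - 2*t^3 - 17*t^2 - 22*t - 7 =-2*t^3 - 2*t^2 + 128*t + 128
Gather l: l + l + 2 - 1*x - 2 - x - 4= 2*l - 2*x - 4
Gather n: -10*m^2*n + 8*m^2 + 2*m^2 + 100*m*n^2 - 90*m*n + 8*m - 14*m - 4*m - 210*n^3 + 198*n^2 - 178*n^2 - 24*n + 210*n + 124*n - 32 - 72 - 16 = 10*m^2 - 10*m - 210*n^3 + n^2*(100*m + 20) + n*(-10*m^2 - 90*m + 310) - 120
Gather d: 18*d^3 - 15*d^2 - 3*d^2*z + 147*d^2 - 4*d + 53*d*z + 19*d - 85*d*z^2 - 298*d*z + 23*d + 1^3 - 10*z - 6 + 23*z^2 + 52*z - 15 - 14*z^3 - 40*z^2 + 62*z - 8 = 18*d^3 + d^2*(132 - 3*z) + d*(-85*z^2 - 245*z + 38) - 14*z^3 - 17*z^2 + 104*z - 28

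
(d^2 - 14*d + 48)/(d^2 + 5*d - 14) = (d^2 - 14*d + 48)/(d^2 + 5*d - 14)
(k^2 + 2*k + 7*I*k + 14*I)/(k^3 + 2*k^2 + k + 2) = (k + 7*I)/(k^2 + 1)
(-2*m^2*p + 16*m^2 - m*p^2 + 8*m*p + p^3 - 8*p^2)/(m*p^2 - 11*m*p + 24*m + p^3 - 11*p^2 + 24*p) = (-2*m + p)/(p - 3)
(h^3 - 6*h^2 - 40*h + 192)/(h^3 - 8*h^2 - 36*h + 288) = (h - 4)/(h - 6)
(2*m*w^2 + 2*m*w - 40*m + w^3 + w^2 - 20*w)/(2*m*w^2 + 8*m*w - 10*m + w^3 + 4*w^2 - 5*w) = (w - 4)/(w - 1)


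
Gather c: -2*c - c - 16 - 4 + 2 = -3*c - 18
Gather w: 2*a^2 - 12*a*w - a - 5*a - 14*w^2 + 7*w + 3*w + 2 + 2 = 2*a^2 - 6*a - 14*w^2 + w*(10 - 12*a) + 4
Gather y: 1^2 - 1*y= 1 - y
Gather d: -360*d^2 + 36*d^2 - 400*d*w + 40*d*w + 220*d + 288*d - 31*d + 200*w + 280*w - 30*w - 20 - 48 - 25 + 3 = -324*d^2 + d*(477 - 360*w) + 450*w - 90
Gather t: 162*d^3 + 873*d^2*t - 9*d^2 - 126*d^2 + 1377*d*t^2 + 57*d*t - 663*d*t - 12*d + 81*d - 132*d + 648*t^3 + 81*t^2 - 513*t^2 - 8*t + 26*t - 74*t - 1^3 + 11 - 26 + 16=162*d^3 - 135*d^2 - 63*d + 648*t^3 + t^2*(1377*d - 432) + t*(873*d^2 - 606*d - 56)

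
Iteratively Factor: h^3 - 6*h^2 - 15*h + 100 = (h - 5)*(h^2 - h - 20) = (h - 5)^2*(h + 4)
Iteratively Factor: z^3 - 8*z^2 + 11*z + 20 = (z - 5)*(z^2 - 3*z - 4) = (z - 5)*(z - 4)*(z + 1)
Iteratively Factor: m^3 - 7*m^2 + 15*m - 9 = (m - 3)*(m^2 - 4*m + 3) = (m - 3)*(m - 1)*(m - 3)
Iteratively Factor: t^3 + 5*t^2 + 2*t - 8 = (t - 1)*(t^2 + 6*t + 8) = (t - 1)*(t + 2)*(t + 4)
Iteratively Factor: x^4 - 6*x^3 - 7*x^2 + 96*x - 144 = (x - 4)*(x^3 - 2*x^2 - 15*x + 36) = (x - 4)*(x + 4)*(x^2 - 6*x + 9) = (x - 4)*(x - 3)*(x + 4)*(x - 3)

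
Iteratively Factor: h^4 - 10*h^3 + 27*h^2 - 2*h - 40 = (h - 5)*(h^3 - 5*h^2 + 2*h + 8) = (h - 5)*(h + 1)*(h^2 - 6*h + 8) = (h - 5)*(h - 2)*(h + 1)*(h - 4)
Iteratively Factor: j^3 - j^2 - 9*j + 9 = (j - 3)*(j^2 + 2*j - 3) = (j - 3)*(j + 3)*(j - 1)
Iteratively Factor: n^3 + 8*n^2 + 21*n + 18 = (n + 3)*(n^2 + 5*n + 6) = (n + 2)*(n + 3)*(n + 3)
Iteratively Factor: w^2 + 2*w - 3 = (w + 3)*(w - 1)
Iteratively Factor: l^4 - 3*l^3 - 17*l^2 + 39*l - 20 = (l - 5)*(l^3 + 2*l^2 - 7*l + 4) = (l - 5)*(l + 4)*(l^2 - 2*l + 1) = (l - 5)*(l - 1)*(l + 4)*(l - 1)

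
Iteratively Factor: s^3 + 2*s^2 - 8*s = (s - 2)*(s^2 + 4*s) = s*(s - 2)*(s + 4)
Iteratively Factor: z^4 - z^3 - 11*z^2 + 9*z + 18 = (z + 3)*(z^3 - 4*z^2 + z + 6) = (z + 1)*(z + 3)*(z^2 - 5*z + 6) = (z - 2)*(z + 1)*(z + 3)*(z - 3)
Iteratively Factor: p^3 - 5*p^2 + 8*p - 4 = (p - 2)*(p^2 - 3*p + 2) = (p - 2)*(p - 1)*(p - 2)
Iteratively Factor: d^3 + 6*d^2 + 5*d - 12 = (d - 1)*(d^2 + 7*d + 12) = (d - 1)*(d + 4)*(d + 3)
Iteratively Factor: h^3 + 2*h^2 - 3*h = (h + 3)*(h^2 - h) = h*(h + 3)*(h - 1)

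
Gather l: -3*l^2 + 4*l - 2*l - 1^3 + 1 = -3*l^2 + 2*l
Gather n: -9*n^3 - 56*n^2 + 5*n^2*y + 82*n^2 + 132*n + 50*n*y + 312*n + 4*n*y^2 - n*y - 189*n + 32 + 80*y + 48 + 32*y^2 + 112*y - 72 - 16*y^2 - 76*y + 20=-9*n^3 + n^2*(5*y + 26) + n*(4*y^2 + 49*y + 255) + 16*y^2 + 116*y + 28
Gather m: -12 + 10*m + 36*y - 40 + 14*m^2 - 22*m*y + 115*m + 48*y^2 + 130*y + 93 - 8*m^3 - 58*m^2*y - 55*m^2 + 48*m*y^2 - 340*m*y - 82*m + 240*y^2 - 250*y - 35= -8*m^3 + m^2*(-58*y - 41) + m*(48*y^2 - 362*y + 43) + 288*y^2 - 84*y + 6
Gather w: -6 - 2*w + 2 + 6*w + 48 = 4*w + 44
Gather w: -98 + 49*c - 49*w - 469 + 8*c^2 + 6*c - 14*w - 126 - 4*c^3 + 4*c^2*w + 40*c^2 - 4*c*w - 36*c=-4*c^3 + 48*c^2 + 19*c + w*(4*c^2 - 4*c - 63) - 693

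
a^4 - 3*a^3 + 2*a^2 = a^2*(a - 2)*(a - 1)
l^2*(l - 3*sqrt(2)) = l^3 - 3*sqrt(2)*l^2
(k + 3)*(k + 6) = k^2 + 9*k + 18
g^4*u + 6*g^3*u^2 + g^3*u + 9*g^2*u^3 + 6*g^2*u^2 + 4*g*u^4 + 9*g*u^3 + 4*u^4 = (g + u)^2*(g + 4*u)*(g*u + u)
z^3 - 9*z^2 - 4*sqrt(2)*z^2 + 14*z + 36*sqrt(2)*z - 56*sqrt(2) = (z - 7)*(z - 2)*(z - 4*sqrt(2))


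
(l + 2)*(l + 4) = l^2 + 6*l + 8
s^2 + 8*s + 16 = (s + 4)^2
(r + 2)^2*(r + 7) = r^3 + 11*r^2 + 32*r + 28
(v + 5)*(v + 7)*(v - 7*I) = v^3 + 12*v^2 - 7*I*v^2 + 35*v - 84*I*v - 245*I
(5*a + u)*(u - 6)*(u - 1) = 5*a*u^2 - 35*a*u + 30*a + u^3 - 7*u^2 + 6*u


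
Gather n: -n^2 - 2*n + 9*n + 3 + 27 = -n^2 + 7*n + 30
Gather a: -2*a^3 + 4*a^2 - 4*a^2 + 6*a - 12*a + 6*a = -2*a^3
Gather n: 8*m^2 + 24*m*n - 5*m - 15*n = 8*m^2 - 5*m + n*(24*m - 15)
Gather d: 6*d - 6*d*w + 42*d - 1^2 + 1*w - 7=d*(48 - 6*w) + w - 8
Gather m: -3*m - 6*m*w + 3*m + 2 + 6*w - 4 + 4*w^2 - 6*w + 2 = -6*m*w + 4*w^2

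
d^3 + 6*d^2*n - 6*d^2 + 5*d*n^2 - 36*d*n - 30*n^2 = (d - 6)*(d + n)*(d + 5*n)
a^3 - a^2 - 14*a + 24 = (a - 3)*(a - 2)*(a + 4)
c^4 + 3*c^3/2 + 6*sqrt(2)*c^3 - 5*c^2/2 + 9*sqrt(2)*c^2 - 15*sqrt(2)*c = c*(c - 1)*(c + 5/2)*(c + 6*sqrt(2))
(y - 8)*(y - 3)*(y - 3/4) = y^3 - 47*y^2/4 + 129*y/4 - 18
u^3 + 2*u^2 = u^2*(u + 2)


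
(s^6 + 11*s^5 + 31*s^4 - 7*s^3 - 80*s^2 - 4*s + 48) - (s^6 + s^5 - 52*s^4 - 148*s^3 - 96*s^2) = 10*s^5 + 83*s^4 + 141*s^3 + 16*s^2 - 4*s + 48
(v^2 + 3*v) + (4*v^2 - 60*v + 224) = 5*v^2 - 57*v + 224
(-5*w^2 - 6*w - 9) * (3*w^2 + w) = -15*w^4 - 23*w^3 - 33*w^2 - 9*w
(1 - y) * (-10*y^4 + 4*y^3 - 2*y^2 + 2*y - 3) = 10*y^5 - 14*y^4 + 6*y^3 - 4*y^2 + 5*y - 3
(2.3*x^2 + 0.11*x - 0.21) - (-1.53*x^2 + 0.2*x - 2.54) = 3.83*x^2 - 0.09*x + 2.33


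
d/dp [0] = 0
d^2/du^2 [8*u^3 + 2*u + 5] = 48*u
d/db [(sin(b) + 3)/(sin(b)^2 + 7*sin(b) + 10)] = (-6*sin(b) + cos(b)^2 - 12)*cos(b)/(sin(b)^2 + 7*sin(b) + 10)^2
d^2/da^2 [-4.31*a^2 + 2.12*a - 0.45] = -8.62000000000000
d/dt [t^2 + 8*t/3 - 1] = 2*t + 8/3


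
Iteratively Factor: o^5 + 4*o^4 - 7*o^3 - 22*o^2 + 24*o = (o - 2)*(o^4 + 6*o^3 + 5*o^2 - 12*o) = (o - 2)*(o + 4)*(o^3 + 2*o^2 - 3*o) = (o - 2)*(o + 3)*(o + 4)*(o^2 - o) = (o - 2)*(o - 1)*(o + 3)*(o + 4)*(o)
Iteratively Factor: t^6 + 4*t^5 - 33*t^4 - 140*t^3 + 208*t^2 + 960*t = (t + 4)*(t^5 - 33*t^3 - 8*t^2 + 240*t) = (t + 4)^2*(t^4 - 4*t^3 - 17*t^2 + 60*t) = t*(t + 4)^2*(t^3 - 4*t^2 - 17*t + 60) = t*(t - 3)*(t + 4)^2*(t^2 - t - 20) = t*(t - 5)*(t - 3)*(t + 4)^2*(t + 4)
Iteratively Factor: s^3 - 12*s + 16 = (s - 2)*(s^2 + 2*s - 8) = (s - 2)*(s + 4)*(s - 2)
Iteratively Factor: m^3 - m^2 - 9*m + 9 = (m + 3)*(m^2 - 4*m + 3) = (m - 3)*(m + 3)*(m - 1)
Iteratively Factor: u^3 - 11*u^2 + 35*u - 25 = (u - 5)*(u^2 - 6*u + 5) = (u - 5)^2*(u - 1)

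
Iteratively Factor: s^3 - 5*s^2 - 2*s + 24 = (s - 3)*(s^2 - 2*s - 8) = (s - 3)*(s + 2)*(s - 4)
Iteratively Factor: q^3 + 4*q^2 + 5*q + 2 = (q + 1)*(q^2 + 3*q + 2) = (q + 1)^2*(q + 2)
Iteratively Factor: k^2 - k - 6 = (k + 2)*(k - 3)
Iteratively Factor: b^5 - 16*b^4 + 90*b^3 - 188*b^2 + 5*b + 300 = (b - 4)*(b^4 - 12*b^3 + 42*b^2 - 20*b - 75) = (b - 4)*(b - 3)*(b^3 - 9*b^2 + 15*b + 25) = (b - 4)*(b - 3)*(b + 1)*(b^2 - 10*b + 25) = (b - 5)*(b - 4)*(b - 3)*(b + 1)*(b - 5)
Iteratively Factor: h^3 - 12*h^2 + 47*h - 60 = (h - 5)*(h^2 - 7*h + 12) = (h - 5)*(h - 3)*(h - 4)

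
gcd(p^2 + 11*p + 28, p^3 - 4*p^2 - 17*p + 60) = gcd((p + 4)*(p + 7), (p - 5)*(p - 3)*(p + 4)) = p + 4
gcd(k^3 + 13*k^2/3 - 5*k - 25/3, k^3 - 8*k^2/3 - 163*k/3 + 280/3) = k - 5/3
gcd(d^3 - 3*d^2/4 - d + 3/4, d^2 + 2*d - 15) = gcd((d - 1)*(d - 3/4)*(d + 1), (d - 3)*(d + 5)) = 1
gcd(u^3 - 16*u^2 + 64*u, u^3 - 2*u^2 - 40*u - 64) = u - 8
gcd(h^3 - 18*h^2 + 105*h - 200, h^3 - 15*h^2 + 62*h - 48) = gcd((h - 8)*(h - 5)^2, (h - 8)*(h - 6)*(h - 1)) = h - 8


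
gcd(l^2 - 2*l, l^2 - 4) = l - 2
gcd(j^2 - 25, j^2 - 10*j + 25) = j - 5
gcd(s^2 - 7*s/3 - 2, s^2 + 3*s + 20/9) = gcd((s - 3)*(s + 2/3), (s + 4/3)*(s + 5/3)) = 1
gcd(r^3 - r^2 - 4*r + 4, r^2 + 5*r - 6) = r - 1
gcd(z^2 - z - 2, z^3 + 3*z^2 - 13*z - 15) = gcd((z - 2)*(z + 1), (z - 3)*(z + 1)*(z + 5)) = z + 1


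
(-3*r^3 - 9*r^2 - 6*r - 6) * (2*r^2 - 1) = -6*r^5 - 18*r^4 - 9*r^3 - 3*r^2 + 6*r + 6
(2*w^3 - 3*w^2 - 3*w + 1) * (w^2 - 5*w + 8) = 2*w^5 - 13*w^4 + 28*w^3 - 8*w^2 - 29*w + 8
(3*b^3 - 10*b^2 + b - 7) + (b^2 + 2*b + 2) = 3*b^3 - 9*b^2 + 3*b - 5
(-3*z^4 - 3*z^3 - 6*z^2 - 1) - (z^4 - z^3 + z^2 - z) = -4*z^4 - 2*z^3 - 7*z^2 + z - 1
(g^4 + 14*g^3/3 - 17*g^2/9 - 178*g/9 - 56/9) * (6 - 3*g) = -3*g^5 - 8*g^4 + 101*g^3/3 + 48*g^2 - 100*g - 112/3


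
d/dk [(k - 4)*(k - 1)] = 2*k - 5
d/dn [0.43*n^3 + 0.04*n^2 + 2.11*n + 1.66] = 1.29*n^2 + 0.08*n + 2.11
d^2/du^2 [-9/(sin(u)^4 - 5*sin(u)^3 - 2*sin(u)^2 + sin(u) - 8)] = 9*(2*(-4*sin(u)*cos(u)^2 + 15*cos(u)^2 - 14)^2*cos(u)^2 + (-16*sin(u)^4 + 45*sin(u)^3 + 20*sin(u)^2 - 31*sin(u) - 4)*(-sin(u)^4 + 5*sin(u)^3 + 2*sin(u)^2 - sin(u) + 8))/(-sin(u)^4 + 5*sin(u)^3 + 2*sin(u)^2 - sin(u) + 8)^3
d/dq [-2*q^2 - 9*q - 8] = -4*q - 9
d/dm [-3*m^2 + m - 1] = 1 - 6*m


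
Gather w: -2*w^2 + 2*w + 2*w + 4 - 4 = -2*w^2 + 4*w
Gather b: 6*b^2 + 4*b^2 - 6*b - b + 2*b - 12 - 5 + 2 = 10*b^2 - 5*b - 15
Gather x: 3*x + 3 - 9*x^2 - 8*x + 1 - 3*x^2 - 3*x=-12*x^2 - 8*x + 4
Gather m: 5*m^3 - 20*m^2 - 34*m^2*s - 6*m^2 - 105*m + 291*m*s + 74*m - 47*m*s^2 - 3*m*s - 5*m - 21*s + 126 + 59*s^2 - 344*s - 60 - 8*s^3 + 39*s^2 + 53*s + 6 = 5*m^3 + m^2*(-34*s - 26) + m*(-47*s^2 + 288*s - 36) - 8*s^3 + 98*s^2 - 312*s + 72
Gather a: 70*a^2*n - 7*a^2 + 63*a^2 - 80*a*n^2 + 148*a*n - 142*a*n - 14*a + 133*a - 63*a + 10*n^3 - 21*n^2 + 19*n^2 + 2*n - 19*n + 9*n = a^2*(70*n + 56) + a*(-80*n^2 + 6*n + 56) + 10*n^3 - 2*n^2 - 8*n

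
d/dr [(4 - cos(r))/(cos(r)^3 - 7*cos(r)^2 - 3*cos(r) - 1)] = (-115*cos(r) + 19*cos(2*r) - cos(3*r) - 7)*sin(r)/(2*(-cos(r)^3 + 7*cos(r)^2 + 3*cos(r) + 1)^2)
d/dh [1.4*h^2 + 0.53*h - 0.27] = 2.8*h + 0.53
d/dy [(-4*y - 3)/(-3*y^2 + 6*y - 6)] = 2*(-2*y^2 - 3*y + 7)/(3*(y^4 - 4*y^3 + 8*y^2 - 8*y + 4))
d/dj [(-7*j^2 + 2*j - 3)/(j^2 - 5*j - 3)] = 3*(11*j^2 + 16*j - 7)/(j^4 - 10*j^3 + 19*j^2 + 30*j + 9)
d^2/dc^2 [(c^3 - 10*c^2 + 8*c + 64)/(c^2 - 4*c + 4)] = 8*(46 - 5*c)/(c^4 - 8*c^3 + 24*c^2 - 32*c + 16)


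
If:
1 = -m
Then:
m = -1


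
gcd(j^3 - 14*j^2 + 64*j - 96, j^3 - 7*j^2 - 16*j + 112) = j - 4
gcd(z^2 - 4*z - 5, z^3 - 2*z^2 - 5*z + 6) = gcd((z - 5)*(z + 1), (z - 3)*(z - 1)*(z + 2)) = 1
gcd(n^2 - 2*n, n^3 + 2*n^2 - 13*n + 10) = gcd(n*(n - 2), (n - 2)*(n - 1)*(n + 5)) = n - 2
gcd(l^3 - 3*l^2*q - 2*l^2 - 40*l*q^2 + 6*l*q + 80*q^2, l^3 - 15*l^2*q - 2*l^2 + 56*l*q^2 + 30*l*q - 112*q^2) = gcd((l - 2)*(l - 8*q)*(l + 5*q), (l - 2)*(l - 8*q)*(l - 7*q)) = -l^2 + 8*l*q + 2*l - 16*q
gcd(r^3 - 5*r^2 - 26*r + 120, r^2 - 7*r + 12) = r - 4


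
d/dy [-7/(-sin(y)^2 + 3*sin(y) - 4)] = 7*(3 - 2*sin(y))*cos(y)/(sin(y)^2 - 3*sin(y) + 4)^2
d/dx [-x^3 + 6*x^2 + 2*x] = -3*x^2 + 12*x + 2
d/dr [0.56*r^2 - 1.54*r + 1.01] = 1.12*r - 1.54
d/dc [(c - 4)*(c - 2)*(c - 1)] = 3*c^2 - 14*c + 14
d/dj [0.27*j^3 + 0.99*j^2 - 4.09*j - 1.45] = 0.81*j^2 + 1.98*j - 4.09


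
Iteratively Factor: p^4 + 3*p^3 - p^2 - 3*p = (p + 1)*(p^3 + 2*p^2 - 3*p) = (p - 1)*(p + 1)*(p^2 + 3*p) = p*(p - 1)*(p + 1)*(p + 3)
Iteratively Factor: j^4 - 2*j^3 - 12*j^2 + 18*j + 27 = (j - 3)*(j^3 + j^2 - 9*j - 9) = (j - 3)^2*(j^2 + 4*j + 3) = (j - 3)^2*(j + 1)*(j + 3)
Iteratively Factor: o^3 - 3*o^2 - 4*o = (o + 1)*(o^2 - 4*o) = (o - 4)*(o + 1)*(o)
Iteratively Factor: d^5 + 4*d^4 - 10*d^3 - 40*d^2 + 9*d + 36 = (d - 1)*(d^4 + 5*d^3 - 5*d^2 - 45*d - 36) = (d - 1)*(d + 1)*(d^3 + 4*d^2 - 9*d - 36) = (d - 1)*(d + 1)*(d + 3)*(d^2 + d - 12) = (d - 3)*(d - 1)*(d + 1)*(d + 3)*(d + 4)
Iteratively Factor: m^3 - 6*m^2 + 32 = (m - 4)*(m^2 - 2*m - 8) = (m - 4)^2*(m + 2)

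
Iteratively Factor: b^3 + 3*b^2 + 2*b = (b)*(b^2 + 3*b + 2) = b*(b + 2)*(b + 1)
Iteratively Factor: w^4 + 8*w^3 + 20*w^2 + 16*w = (w + 4)*(w^3 + 4*w^2 + 4*w) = (w + 2)*(w + 4)*(w^2 + 2*w) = w*(w + 2)*(w + 4)*(w + 2)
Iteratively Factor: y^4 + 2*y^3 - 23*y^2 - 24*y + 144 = (y + 4)*(y^3 - 2*y^2 - 15*y + 36) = (y + 4)^2*(y^2 - 6*y + 9) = (y - 3)*(y + 4)^2*(y - 3)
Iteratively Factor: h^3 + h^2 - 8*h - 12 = (h - 3)*(h^2 + 4*h + 4) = (h - 3)*(h + 2)*(h + 2)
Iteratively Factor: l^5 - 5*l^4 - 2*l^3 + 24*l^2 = (l)*(l^4 - 5*l^3 - 2*l^2 + 24*l) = l*(l - 3)*(l^3 - 2*l^2 - 8*l) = l*(l - 3)*(l + 2)*(l^2 - 4*l) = l*(l - 4)*(l - 3)*(l + 2)*(l)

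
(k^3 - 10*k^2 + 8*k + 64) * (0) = 0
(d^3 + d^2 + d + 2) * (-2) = -2*d^3 - 2*d^2 - 2*d - 4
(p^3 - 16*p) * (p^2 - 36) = p^5 - 52*p^3 + 576*p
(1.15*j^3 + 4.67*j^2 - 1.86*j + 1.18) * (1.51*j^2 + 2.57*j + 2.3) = 1.7365*j^5 + 10.0072*j^4 + 11.8383*j^3 + 7.7426*j^2 - 1.2454*j + 2.714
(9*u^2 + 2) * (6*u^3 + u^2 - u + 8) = 54*u^5 + 9*u^4 + 3*u^3 + 74*u^2 - 2*u + 16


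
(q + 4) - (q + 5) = -1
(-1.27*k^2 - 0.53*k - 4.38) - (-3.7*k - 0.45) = -1.27*k^2 + 3.17*k - 3.93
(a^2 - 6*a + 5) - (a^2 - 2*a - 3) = 8 - 4*a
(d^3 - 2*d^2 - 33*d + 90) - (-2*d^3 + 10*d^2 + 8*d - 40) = 3*d^3 - 12*d^2 - 41*d + 130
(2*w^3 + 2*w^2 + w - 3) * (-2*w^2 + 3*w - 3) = -4*w^5 + 2*w^4 - 2*w^3 + 3*w^2 - 12*w + 9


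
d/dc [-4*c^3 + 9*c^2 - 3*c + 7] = -12*c^2 + 18*c - 3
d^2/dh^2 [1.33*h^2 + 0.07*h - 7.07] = 2.66000000000000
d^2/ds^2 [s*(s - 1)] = 2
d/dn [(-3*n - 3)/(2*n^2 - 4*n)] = 3*(n^2 + 2*n - 2)/(2*n^2*(n^2 - 4*n + 4))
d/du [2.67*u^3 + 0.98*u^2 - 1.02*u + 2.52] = 8.01*u^2 + 1.96*u - 1.02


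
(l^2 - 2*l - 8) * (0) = 0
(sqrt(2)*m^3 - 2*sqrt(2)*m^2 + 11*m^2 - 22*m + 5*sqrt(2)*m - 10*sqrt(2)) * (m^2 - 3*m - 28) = sqrt(2)*m^5 - 5*sqrt(2)*m^4 + 11*m^4 - 55*m^3 - 17*sqrt(2)*m^3 - 242*m^2 + 31*sqrt(2)*m^2 - 110*sqrt(2)*m + 616*m + 280*sqrt(2)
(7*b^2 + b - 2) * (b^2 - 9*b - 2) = 7*b^4 - 62*b^3 - 25*b^2 + 16*b + 4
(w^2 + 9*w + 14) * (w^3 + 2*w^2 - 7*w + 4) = w^5 + 11*w^4 + 25*w^3 - 31*w^2 - 62*w + 56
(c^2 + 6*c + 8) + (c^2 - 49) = 2*c^2 + 6*c - 41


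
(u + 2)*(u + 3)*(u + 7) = u^3 + 12*u^2 + 41*u + 42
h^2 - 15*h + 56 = (h - 8)*(h - 7)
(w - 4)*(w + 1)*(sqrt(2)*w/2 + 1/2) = sqrt(2)*w^3/2 - 3*sqrt(2)*w^2/2 + w^2/2 - 2*sqrt(2)*w - 3*w/2 - 2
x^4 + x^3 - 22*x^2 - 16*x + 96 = (x - 4)*(x - 2)*(x + 3)*(x + 4)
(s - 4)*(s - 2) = s^2 - 6*s + 8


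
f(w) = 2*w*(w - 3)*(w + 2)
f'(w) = 2*w*(w - 3) + 2*w*(w + 2) + 2*(w - 3)*(w + 2)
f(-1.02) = 8.04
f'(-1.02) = -1.68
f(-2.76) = -24.16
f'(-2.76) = 44.75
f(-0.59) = 5.97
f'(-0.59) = -7.55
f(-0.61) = 6.12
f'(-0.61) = -7.33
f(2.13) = -15.31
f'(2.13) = 6.70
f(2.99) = -0.30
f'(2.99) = 29.68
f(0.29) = -3.60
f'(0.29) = -12.66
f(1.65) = -16.26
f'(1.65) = -2.26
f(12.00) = 3024.00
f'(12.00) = 804.00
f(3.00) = 0.00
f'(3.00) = 30.00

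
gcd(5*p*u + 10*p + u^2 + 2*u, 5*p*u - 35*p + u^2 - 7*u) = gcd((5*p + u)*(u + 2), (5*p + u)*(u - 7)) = 5*p + u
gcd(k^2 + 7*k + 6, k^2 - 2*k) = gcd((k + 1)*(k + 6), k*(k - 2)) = 1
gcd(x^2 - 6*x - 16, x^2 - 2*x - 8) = x + 2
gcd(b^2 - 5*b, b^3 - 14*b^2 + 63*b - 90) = b - 5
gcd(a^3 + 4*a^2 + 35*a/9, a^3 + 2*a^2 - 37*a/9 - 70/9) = a^2 + 4*a + 35/9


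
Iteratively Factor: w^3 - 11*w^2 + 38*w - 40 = (w - 4)*(w^2 - 7*w + 10) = (w - 4)*(w - 2)*(w - 5)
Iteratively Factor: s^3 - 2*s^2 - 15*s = (s)*(s^2 - 2*s - 15) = s*(s + 3)*(s - 5)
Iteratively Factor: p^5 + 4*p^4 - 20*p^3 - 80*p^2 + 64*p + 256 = (p - 4)*(p^4 + 8*p^3 + 12*p^2 - 32*p - 64) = (p - 4)*(p + 4)*(p^3 + 4*p^2 - 4*p - 16) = (p - 4)*(p + 2)*(p + 4)*(p^2 + 2*p - 8) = (p - 4)*(p + 2)*(p + 4)^2*(p - 2)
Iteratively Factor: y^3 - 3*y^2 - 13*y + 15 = (y - 1)*(y^2 - 2*y - 15) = (y - 5)*(y - 1)*(y + 3)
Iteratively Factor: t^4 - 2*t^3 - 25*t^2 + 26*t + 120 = (t + 4)*(t^3 - 6*t^2 - t + 30) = (t - 5)*(t + 4)*(t^2 - t - 6) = (t - 5)*(t + 2)*(t + 4)*(t - 3)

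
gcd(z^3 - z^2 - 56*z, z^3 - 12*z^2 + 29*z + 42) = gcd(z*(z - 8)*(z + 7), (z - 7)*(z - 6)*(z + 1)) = 1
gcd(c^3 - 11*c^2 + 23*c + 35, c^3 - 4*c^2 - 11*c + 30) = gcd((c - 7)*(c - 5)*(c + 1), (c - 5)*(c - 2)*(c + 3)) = c - 5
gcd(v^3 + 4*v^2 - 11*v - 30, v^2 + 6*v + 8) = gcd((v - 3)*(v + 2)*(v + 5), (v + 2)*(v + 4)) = v + 2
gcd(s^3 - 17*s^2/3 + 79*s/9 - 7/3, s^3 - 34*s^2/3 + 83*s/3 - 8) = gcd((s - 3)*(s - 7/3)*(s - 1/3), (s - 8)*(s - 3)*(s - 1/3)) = s^2 - 10*s/3 + 1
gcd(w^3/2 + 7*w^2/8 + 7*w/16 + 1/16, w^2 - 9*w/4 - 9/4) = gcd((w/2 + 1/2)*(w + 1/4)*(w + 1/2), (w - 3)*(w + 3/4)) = 1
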